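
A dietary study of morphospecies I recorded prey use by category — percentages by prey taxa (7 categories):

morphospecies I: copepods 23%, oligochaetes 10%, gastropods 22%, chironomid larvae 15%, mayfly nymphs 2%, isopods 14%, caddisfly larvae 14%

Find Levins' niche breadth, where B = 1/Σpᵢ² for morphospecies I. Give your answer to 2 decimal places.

Convert percentages to proportions (divide by 100).
Σpᵢ² = 0.23² + 0.10² + 0.22² + 0.15² + 0.02² + 0.14² + 0.14² = 0.0529 + 0.0100 + 0.0484 + 0.0225 + 0.0004 + 0.0196 + 0.0196 = 0.1734
B = 1 / 0.1734 = 5.7670

5.77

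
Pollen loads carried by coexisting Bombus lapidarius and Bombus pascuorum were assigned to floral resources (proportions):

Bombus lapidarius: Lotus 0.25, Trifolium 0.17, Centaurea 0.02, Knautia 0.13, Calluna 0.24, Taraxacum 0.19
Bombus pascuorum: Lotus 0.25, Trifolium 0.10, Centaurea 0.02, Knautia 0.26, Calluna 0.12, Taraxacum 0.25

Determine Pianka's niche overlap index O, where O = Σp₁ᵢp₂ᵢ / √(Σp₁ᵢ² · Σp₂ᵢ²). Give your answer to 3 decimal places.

0.906

Σ p₁ᵢp₂ᵢ = 0.0625 + 0.0170 + 0.0004 + 0.0338 + 0.0288 + 0.0475 = 0.1900
Σp_1ᵢ² = 0.25² + 0.17² + 0.02² + 0.13² + 0.24² + 0.19² = 0.0625 + 0.0289 + 0.0004 + 0.0169 + 0.0576 + 0.0361 = 0.2024
Σp_2ᵢ² = 0.25² + 0.10² + 0.02² + 0.26² + 0.12² + 0.25² = 0.0625 + 0.0100 + 0.0004 + 0.0676 + 0.0144 + 0.0625 = 0.2174
O = 0.1900 / √(0.2024 × 0.2174) = 0.1900 / 0.209766 = 0.90577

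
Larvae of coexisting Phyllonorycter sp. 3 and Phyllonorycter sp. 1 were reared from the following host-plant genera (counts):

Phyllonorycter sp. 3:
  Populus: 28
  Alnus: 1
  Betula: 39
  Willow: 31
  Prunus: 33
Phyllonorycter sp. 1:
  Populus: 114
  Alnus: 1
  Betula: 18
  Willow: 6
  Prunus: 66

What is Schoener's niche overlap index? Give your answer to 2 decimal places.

Proportions for Phyllonorycter sp. 3 (n=132): 28/132=0.2121, 1/132=0.0076, 39/132=0.2955, 31/132=0.2348, 33/132=0.2500
Proportions for Phyllonorycter sp. 1 (n=205): 114/205=0.5561, 1/205=0.0049, 18/205=0.0878, 6/205=0.0293, 66/205=0.3220
Σ|p₁ᵢ − p₂ᵢ| = 0.3440 + 0.0027 + 0.2077 + 0.2055 + 0.0720 = 0.8319
D = 1 − ½ × 0.8319 = 1 − 0.41595 = 0.58405

0.58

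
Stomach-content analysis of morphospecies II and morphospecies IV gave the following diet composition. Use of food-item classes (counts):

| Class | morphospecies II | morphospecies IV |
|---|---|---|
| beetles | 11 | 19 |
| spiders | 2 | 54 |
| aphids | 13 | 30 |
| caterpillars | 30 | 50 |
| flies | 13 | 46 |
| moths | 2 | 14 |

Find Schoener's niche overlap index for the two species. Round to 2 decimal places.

0.70

Proportions for morphospecies II (n=71): 11/71=0.1549, 2/71=0.0282, 13/71=0.1831, 30/71=0.4225, 13/71=0.1831, 2/71=0.0282
Proportions for morphospecies IV (n=213): 19/213=0.0892, 54/213=0.2535, 30/213=0.1408, 50/213=0.2347, 46/213=0.2160, 14/213=0.0657
Σ|p₁ᵢ − p₂ᵢ| = 0.0657 + 0.2253 + 0.0423 + 0.1878 + 0.0329 + 0.0375 = 0.5915
D = 1 − ½ × 0.5915 = 1 − 0.29575 = 0.70425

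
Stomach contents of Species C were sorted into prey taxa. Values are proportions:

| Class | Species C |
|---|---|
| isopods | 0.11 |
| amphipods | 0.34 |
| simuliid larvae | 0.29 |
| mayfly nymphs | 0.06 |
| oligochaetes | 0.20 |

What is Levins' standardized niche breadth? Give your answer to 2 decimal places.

Σpᵢ² = 0.11² + 0.34² + 0.29² + 0.06² + 0.20² = 0.0121 + 0.1156 + 0.0841 + 0.0036 + 0.0400 = 0.2554
B = 1 / 0.2554 = 3.9154
Bₛ = (B − 1)/(n − 1) = (3.9154 − 1)/(5 − 1) = 2.9154/4 = 0.7289

0.73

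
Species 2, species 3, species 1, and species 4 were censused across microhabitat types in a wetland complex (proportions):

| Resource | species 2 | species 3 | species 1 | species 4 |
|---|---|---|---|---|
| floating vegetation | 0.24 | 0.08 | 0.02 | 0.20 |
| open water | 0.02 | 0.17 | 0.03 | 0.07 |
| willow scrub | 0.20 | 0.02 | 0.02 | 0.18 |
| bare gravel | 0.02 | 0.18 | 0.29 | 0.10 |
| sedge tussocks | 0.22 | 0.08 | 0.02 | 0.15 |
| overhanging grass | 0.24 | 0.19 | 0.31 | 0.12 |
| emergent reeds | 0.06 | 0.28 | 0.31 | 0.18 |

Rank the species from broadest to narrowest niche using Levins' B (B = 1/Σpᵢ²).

species 4 > species 3 > species 2 > species 1

Σp_2ᵢ² = 0.24² + 0.02² + 0.20² + 0.02² + 0.22² + 0.24² + 0.06² = 0.0576 + 0.0004 + 0.0400 + 0.0004 + 0.0484 + 0.0576 + 0.0036 = 0.2080
B_2 = 1 / 0.2080 = 4.8077
Σp_3ᵢ² = 0.08² + 0.17² + 0.02² + 0.18² + 0.08² + 0.19² + 0.28² = 0.0064 + 0.0289 + 0.0004 + 0.0324 + 0.0064 + 0.0361 + 0.0784 = 0.1890
B_3 = 1 / 0.1890 = 5.2910
Σp_1ᵢ² = 0.02² + 0.03² + 0.02² + 0.29² + 0.02² + 0.31² + 0.31² = 0.0004 + 0.0009 + 0.0004 + 0.0841 + 0.0004 + 0.0961 + 0.0961 = 0.2784
B_1 = 1 / 0.2784 = 3.5920
Σp_4ᵢ² = 0.20² + 0.07² + 0.18² + 0.10² + 0.15² + 0.12² + 0.18² = 0.0400 + 0.0049 + 0.0324 + 0.0100 + 0.0225 + 0.0144 + 0.0324 = 0.1566
B_4 = 1 / 0.1566 = 6.3857
Ranking by B (broadest → narrowest): species 4 (6.39) > species 3 (5.29) > species 2 (4.81) > species 1 (3.59)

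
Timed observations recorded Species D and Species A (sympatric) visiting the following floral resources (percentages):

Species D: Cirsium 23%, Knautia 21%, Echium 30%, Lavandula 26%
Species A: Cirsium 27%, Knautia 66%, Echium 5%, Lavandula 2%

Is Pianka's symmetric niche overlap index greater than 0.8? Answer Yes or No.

No

Convert percentages to proportions (divide by 100).
Σ p₁ᵢp₂ᵢ = 0.0621 + 0.1386 + 0.0150 + 0.0052 = 0.2209
Σp_1ᵢ² = 0.23² + 0.21² + 0.30² + 0.26² = 0.0529 + 0.0441 + 0.0900 + 0.0676 = 0.2546
Σp_2ᵢ² = 0.27² + 0.66² + 0.05² + 0.02² = 0.0729 + 0.4356 + 0.0025 + 0.0004 = 0.5114
O = 0.2209 / √(0.2546 × 0.5114) = 0.2209 / 0.36084 = 0.6122
O = 0.6122 < 0.8 → No.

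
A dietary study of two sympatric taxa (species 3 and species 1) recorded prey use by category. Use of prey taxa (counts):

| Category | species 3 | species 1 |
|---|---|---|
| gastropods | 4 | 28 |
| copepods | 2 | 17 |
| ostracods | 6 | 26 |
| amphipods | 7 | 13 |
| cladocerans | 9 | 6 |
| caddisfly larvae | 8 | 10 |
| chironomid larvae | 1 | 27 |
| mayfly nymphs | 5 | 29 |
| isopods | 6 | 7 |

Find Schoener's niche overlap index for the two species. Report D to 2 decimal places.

0.60

Proportions for species 3 (n=48): 4/48=0.0833, 2/48=0.0417, 6/48=0.1250, 7/48=0.1458, 9/48=0.1875, 8/48=0.1667, 1/48=0.0208, 5/48=0.1042, 6/48=0.1250
Proportions for species 1 (n=163): 28/163=0.1718, 17/163=0.1043, 26/163=0.1595, 13/163=0.0798, 6/163=0.0368, 10/163=0.0613, 27/163=0.1656, 29/163=0.1779, 7/163=0.0429
Σ|p₁ᵢ − p₂ᵢ| = 0.0885 + 0.0626 + 0.0345 + 0.0660 + 0.1507 + 0.1054 + 0.1448 + 0.0737 + 0.0821 = 0.8083
D = 1 − ½ × 0.8083 = 1 − 0.40415 = 0.59585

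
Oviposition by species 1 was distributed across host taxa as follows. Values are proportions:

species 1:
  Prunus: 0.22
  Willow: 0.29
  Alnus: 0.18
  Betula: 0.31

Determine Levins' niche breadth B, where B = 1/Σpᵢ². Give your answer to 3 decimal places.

Σpᵢ² = 0.22² + 0.29² + 0.18² + 0.31² = 0.0484 + 0.0841 + 0.0324 + 0.0961 = 0.2610
B = 1 / 0.2610 = 3.83142

3.831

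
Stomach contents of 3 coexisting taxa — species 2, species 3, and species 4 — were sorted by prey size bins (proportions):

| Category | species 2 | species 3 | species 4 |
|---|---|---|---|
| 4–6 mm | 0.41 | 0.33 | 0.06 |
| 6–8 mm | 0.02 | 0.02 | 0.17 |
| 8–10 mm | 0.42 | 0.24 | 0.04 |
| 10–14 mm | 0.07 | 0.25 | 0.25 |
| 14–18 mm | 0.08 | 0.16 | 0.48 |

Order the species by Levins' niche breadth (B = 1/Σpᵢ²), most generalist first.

Σp_2ᵢ² = 0.41² + 0.02² + 0.42² + 0.07² + 0.08² = 0.1681 + 0.0004 + 0.1764 + 0.0049 + 0.0064 = 0.3562
B_2 = 1 / 0.3562 = 2.8074
Σp_3ᵢ² = 0.33² + 0.02² + 0.24² + 0.25² + 0.16² = 0.1089 + 0.0004 + 0.0576 + 0.0625 + 0.0256 = 0.2550
B_3 = 1 / 0.2550 = 3.9216
Σp_4ᵢ² = 0.06² + 0.17² + 0.04² + 0.25² + 0.48² = 0.0036 + 0.0289 + 0.0016 + 0.0625 + 0.2304 = 0.3270
B_4 = 1 / 0.3270 = 3.0581
Ranking by B (broadest → narrowest): species 3 (3.92) > species 4 (3.06) > species 2 (2.81)

species 3 > species 4 > species 2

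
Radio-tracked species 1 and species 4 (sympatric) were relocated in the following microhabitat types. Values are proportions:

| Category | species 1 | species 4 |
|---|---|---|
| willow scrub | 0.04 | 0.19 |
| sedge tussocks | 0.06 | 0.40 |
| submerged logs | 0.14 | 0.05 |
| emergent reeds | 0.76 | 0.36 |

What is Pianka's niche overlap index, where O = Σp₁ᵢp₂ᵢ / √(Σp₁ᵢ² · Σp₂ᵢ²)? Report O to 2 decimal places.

0.70

Σ p₁ᵢp₂ᵢ = 0.0076 + 0.0240 + 0.0070 + 0.2736 = 0.3122
Σp_1ᵢ² = 0.04² + 0.06² + 0.14² + 0.76² = 0.0016 + 0.0036 + 0.0196 + 0.5776 = 0.6024
Σp_2ᵢ² = 0.19² + 0.40² + 0.05² + 0.36² = 0.0361 + 0.1600 + 0.0025 + 0.1296 = 0.3282
O = 0.3122 / √(0.6024 × 0.3282) = 0.3122 / 0.44464 = 0.7021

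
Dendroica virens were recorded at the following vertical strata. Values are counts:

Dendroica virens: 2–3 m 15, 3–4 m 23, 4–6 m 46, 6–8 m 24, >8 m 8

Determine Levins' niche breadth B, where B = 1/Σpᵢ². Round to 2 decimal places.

3.83

Proportions for Dendroica virens (n=116): 15/116=0.1293, 23/116=0.1983, 46/116=0.3966, 24/116=0.2069, 8/116=0.0690
Σpᵢ² = 0.1293² + 0.1983² + 0.3966² + 0.2069² + 0.0690² = 0.016718 + 0.039323 + 0.157292 + 0.042808 + 0.004761 = 0.260902
B = 1 / 0.260902 = 3.8329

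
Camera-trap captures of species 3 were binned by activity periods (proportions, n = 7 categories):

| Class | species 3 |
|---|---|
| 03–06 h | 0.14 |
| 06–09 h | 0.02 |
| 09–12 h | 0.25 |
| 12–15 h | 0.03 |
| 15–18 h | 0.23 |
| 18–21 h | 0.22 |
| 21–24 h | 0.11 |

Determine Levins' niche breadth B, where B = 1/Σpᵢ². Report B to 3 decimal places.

5.081

Σpᵢ² = 0.14² + 0.02² + 0.25² + 0.03² + 0.23² + 0.22² + 0.11² = 0.0196 + 0.0004 + 0.0625 + 0.0009 + 0.0529 + 0.0484 + 0.0121 = 0.1968
B = 1 / 0.1968 = 5.08130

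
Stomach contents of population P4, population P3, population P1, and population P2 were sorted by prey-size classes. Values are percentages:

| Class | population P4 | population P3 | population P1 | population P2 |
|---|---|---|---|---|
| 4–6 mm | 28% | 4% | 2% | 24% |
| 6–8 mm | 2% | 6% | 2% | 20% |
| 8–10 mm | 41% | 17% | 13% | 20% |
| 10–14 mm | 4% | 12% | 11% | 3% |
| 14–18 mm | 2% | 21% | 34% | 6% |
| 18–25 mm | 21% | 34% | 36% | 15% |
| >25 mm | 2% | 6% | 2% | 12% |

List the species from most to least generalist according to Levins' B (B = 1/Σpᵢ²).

Convert percentages to proportions (divide by 100).
Σp_P4ᵢ² = 0.28² + 0.02² + 0.41² + 0.04² + 0.02² + 0.21² + 0.02² = 0.0784 + 0.0004 + 0.1681 + 0.0016 + 0.0004 + 0.0441 + 0.0004 = 0.2934
B_P4 = 1 / 0.2934 = 3.4083
Σp_P3ᵢ² = 0.04² + 0.06² + 0.17² + 0.12² + 0.21² + 0.34² + 0.06² = 0.0016 + 0.0036 + 0.0289 + 0.0144 + 0.0441 + 0.1156 + 0.0036 = 0.2118
B_P3 = 1 / 0.2118 = 4.7214
Σp_P1ᵢ² = 0.02² + 0.02² + 0.13² + 0.11² + 0.34² + 0.36² + 0.02² = 0.0004 + 0.0004 + 0.0169 + 0.0121 + 0.1156 + 0.1296 + 0.0004 = 0.2754
B_P1 = 1 / 0.2754 = 3.6311
Σp_P2ᵢ² = 0.24² + 0.20² + 0.20² + 0.03² + 0.06² + 0.15² + 0.12² = 0.0576 + 0.0400 + 0.0400 + 0.0009 + 0.0036 + 0.0225 + 0.0144 = 0.1790
B_P2 = 1 / 0.1790 = 5.5866
Ranking by B (broadest → narrowest): population P2 (5.59) > population P3 (4.72) > population P1 (3.63) > population P4 (3.41)

population P2 > population P3 > population P1 > population P4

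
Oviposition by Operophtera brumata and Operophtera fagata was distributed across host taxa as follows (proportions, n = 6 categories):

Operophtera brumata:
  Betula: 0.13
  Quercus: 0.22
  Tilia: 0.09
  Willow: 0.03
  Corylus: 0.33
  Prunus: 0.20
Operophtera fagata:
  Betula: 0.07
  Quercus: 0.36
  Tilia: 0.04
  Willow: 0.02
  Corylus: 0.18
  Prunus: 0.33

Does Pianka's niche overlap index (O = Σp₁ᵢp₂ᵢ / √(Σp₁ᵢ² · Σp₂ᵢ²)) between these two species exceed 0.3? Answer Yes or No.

Σ p₁ᵢp₂ᵢ = 0.0091 + 0.0792 + 0.0036 + 0.0006 + 0.0594 + 0.0660 = 0.2179
Σp_1ᵢ² = 0.13² + 0.22² + 0.09² + 0.03² + 0.33² + 0.20² = 0.0169 + 0.0484 + 0.0081 + 0.0009 + 0.1089 + 0.0400 = 0.2232
Σp_2ᵢ² = 0.07² + 0.36² + 0.04² + 0.02² + 0.18² + 0.33² = 0.0049 + 0.1296 + 0.0016 + 0.0004 + 0.0324 + 0.1089 = 0.2778
O = 0.2179 / √(0.2232 × 0.2778) = 0.2179 / 0.24901 = 0.8751
O = 0.8751 > 0.3 → Yes.

Yes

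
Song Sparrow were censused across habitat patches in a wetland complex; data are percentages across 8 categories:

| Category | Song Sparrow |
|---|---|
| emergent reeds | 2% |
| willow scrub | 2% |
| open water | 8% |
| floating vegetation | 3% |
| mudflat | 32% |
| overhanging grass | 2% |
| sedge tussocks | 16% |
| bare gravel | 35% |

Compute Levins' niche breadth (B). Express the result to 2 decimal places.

3.86

Convert percentages to proportions (divide by 100).
Σpᵢ² = 0.02² + 0.02² + 0.08² + 0.03² + 0.32² + 0.02² + 0.16² + 0.35² = 0.0004 + 0.0004 + 0.0064 + 0.0009 + 0.1024 + 0.0004 + 0.0256 + 0.1225 = 0.2590
B = 1 / 0.2590 = 3.8610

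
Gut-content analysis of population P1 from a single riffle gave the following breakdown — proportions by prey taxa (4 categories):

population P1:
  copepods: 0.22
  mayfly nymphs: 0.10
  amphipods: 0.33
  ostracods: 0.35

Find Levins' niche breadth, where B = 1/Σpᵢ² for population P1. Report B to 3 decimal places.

3.451

Σpᵢ² = 0.22² + 0.10² + 0.33² + 0.35² = 0.0484 + 0.0100 + 0.1089 + 0.1225 = 0.2898
B = 1 / 0.2898 = 3.45066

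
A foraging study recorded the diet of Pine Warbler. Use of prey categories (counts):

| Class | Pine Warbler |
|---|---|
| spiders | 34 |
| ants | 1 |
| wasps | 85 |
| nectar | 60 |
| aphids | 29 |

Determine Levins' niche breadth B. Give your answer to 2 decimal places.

Proportions for Pine Warbler (n=209): 34/209=0.1627, 1/209=0.0048, 85/209=0.4067, 60/209=0.2871, 29/209=0.1388
Σpᵢ² = 0.1627² + 0.0048² + 0.4067² + 0.2871² + 0.1388² = 0.026471 + 0.000023 + 0.165405 + 0.082426 + 0.019265 = 0.293590
B = 1 / 0.293590 = 3.4061

3.41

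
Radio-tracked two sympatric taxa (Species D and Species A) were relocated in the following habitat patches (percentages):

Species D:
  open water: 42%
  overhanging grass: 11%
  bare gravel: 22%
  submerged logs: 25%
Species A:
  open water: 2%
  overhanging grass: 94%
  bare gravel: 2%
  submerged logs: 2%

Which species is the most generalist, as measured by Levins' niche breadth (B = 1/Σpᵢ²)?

Species D

Convert percentages to proportions (divide by 100).
Σp_Dᵢ² = 0.42² + 0.11² + 0.22² + 0.25² = 0.1764 + 0.0121 + 0.0484 + 0.0625 = 0.2994
B_D = 1 / 0.2994 = 3.3400
Σp_Aᵢ² = 0.02² + 0.94² + 0.02² + 0.02² = 0.0004 + 0.8836 + 0.0004 + 0.0004 = 0.8848
B_A = 1 / 0.8848 = 1.1302
Highest B → broadest niche (most generalist): Species D (B = 3.34).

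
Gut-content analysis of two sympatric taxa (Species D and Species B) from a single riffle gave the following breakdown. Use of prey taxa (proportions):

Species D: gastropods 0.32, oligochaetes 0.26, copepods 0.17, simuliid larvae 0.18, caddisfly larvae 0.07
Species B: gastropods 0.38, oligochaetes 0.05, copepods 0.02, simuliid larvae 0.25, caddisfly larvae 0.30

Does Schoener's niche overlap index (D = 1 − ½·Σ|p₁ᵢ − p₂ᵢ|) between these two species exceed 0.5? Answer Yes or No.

Σ|p₁ᵢ − p₂ᵢ| = 0.06 + 0.21 + 0.15 + 0.07 + 0.23 = 0.72
D = 1 − ½ × 0.72 = 1 − 0.360 = 0.6400
D = 0.6400 > 0.5 → Yes.

Yes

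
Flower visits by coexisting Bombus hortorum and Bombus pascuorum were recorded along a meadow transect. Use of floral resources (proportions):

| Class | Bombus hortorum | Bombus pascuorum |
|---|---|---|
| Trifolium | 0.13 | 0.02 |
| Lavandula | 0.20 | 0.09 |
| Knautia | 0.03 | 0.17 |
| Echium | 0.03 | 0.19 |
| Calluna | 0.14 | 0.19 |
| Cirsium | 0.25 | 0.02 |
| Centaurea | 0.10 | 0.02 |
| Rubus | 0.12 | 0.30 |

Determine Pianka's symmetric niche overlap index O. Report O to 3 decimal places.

Σ p₁ᵢp₂ᵢ = 0.0026 + 0.0180 + 0.0051 + 0.0057 + 0.0266 + 0.0050 + 0.0020 + 0.0360 = 0.1010
Σp_1ᵢ² = 0.13² + 0.20² + 0.03² + 0.03² + 0.14² + 0.25² + 0.10² + 0.12² = 0.0169 + 0.0400 + 0.0009 + 0.0009 + 0.0196 + 0.0625 + 0.0100 + 0.0144 = 0.1652
Σp_2ᵢ² = 0.02² + 0.09² + 0.17² + 0.19² + 0.19² + 0.02² + 0.02² + 0.30² = 0.0004 + 0.0081 + 0.0289 + 0.0361 + 0.0361 + 0.0004 + 0.0004 + 0.0900 = 0.2004
O = 0.1010 / √(0.1652 × 0.2004) = 0.1010 / 0.181951 = 0.55509

0.555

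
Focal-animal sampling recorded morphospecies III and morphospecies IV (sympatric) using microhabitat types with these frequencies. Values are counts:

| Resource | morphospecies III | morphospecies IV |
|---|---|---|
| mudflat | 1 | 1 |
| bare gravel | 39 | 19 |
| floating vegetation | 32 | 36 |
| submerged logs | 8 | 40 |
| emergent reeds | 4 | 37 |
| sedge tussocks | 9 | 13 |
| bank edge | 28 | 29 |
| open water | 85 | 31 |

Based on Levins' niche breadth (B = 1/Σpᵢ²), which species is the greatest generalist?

Proportions for morphospecies III (n=206): 1/206=0.0049, 39/206=0.1893, 32/206=0.1553, 8/206=0.0388, 4/206=0.0194, 9/206=0.0437, 28/206=0.1359, 85/206=0.4126
Proportions for morphospecies IV (n=206): 1/206=0.0049, 19/206=0.0922, 36/206=0.1748, 40/206=0.1942, 37/206=0.1796, 13/206=0.0631, 29/206=0.1408, 31/206=0.1505
Σp_IIIᵢ² = 0.0049² + 0.1893² + 0.1553² + 0.0388² + 0.0194² + 0.0437² + 0.1359² + 0.4126² = 0.000024 + 0.035834 + 0.024118 + 0.001505 + 0.000376 + 0.001910 + 0.018469 + 0.170239 = 0.252475
B_III = 1 / 0.252475 = 3.9608
Σp_IVᵢ² = 0.0049² + 0.0922² + 0.1748² + 0.1942² + 0.1796² + 0.0631² + 0.1408² + 0.1505² = 0.000024 + 0.008501 + 0.030555 + 0.037714 + 0.032256 + 0.003982 + 0.019825 + 0.022650 = 0.155507
B_IV = 1 / 0.155507 = 6.4306
Highest B → broadest niche (most generalist): morphospecies IV (B = 6.43).

morphospecies IV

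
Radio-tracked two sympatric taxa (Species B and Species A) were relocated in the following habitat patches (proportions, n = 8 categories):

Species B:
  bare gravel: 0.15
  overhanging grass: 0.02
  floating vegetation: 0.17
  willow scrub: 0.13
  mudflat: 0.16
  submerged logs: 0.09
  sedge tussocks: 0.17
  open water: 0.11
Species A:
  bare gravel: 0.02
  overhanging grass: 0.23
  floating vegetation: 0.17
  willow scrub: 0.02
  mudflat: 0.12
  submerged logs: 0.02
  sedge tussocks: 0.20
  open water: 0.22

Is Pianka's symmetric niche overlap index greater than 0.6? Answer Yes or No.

Σ p₁ᵢp₂ᵢ = 0.0030 + 0.0046 + 0.0289 + 0.0026 + 0.0192 + 0.0018 + 0.0340 + 0.0242 = 0.1183
Σp_1ᵢ² = 0.15² + 0.02² + 0.17² + 0.13² + 0.16² + 0.09² + 0.17² + 0.11² = 0.0225 + 0.0004 + 0.0289 + 0.0169 + 0.0256 + 0.0081 + 0.0289 + 0.0121 = 0.1434
Σp_2ᵢ² = 0.02² + 0.23² + 0.17² + 0.02² + 0.12² + 0.02² + 0.20² + 0.22² = 0.0004 + 0.0529 + 0.0289 + 0.0004 + 0.0144 + 0.0004 + 0.0400 + 0.0484 = 0.1858
O = 0.1183 / √(0.1434 × 0.1858) = 0.1183 / 0.16323 = 0.7247
O = 0.7247 > 0.6 → Yes.

Yes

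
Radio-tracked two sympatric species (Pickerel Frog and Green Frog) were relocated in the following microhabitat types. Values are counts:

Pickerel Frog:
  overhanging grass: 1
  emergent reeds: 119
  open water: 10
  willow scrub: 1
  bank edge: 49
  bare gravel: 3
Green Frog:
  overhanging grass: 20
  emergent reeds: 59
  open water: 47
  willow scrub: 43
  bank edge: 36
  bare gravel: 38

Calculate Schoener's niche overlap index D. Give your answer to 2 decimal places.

Proportions for Pickerel Frog (n=183): 1/183=0.0055, 119/183=0.6503, 10/183=0.0546, 1/183=0.0055, 49/183=0.2678, 3/183=0.0164
Proportions for Green Frog (n=243): 20/243=0.0823, 59/243=0.2428, 47/243=0.1934, 43/243=0.1770, 36/243=0.1481, 38/243=0.1564
Σ|p₁ᵢ − p₂ᵢ| = 0.0768 + 0.4075 + 0.1388 + 0.1715 + 0.1197 + 0.1400 = 1.0543
D = 1 − ½ × 1.0543 = 1 − 0.52715 = 0.47285

0.47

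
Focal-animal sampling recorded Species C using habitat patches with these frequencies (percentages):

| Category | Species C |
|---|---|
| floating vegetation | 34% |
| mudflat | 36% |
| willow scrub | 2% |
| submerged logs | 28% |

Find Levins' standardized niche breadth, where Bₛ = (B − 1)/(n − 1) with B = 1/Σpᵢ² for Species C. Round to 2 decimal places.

0.70

Convert percentages to proportions (divide by 100).
Σpᵢ² = 0.34² + 0.36² + 0.02² + 0.28² = 0.1156 + 0.1296 + 0.0004 + 0.0784 = 0.3240
B = 1 / 0.3240 = 3.0864
Bₛ = (B − 1)/(n − 1) = (3.0864 − 1)/(4 − 1) = 2.0864/3 = 0.6955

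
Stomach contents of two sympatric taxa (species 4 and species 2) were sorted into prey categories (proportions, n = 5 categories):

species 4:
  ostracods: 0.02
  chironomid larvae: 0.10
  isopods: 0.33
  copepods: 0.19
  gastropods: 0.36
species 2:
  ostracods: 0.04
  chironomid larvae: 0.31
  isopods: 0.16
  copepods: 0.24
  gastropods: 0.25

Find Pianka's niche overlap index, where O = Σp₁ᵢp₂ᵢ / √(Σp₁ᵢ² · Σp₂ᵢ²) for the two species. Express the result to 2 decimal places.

Σ p₁ᵢp₂ᵢ = 0.0008 + 0.0310 + 0.0528 + 0.0456 + 0.0900 = 0.2202
Σp_1ᵢ² = 0.02² + 0.10² + 0.33² + 0.19² + 0.36² = 0.0004 + 0.0100 + 0.1089 + 0.0361 + 0.1296 = 0.2850
Σp_2ᵢ² = 0.04² + 0.31² + 0.16² + 0.24² + 0.25² = 0.0016 + 0.0961 + 0.0256 + 0.0576 + 0.0625 = 0.2434
O = 0.2202 / √(0.2850 × 0.2434) = 0.2202 / 0.26338 = 0.8361

0.84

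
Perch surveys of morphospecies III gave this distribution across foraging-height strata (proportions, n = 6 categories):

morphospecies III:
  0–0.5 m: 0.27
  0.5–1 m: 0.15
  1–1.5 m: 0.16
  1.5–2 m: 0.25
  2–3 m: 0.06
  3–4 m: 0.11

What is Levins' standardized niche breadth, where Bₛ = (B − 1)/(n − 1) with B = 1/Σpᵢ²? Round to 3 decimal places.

Σpᵢ² = 0.27² + 0.15² + 0.16² + 0.25² + 0.06² + 0.11² = 0.0729 + 0.0225 + 0.0256 + 0.0625 + 0.0036 + 0.0121 = 0.1992
B = 1 / 0.1992 = 5.02008
Bₛ = (B − 1)/(n − 1) = (5.02008 − 1)/(6 − 1) = 4.02008/5 = 0.80402

0.804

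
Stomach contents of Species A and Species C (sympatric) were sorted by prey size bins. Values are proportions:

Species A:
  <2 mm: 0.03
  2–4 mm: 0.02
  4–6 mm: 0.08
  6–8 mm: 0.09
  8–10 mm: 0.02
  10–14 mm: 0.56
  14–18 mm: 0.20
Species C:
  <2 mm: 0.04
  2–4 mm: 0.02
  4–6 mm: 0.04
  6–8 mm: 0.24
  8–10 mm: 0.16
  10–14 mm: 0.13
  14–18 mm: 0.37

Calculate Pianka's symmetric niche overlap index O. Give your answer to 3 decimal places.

Σ p₁ᵢp₂ᵢ = 0.0012 + 0.0004 + 0.0032 + 0.0216 + 0.0032 + 0.0728 + 0.0740 = 0.1764
Σp_1ᵢ² = 0.03² + 0.02² + 0.08² + 0.09² + 0.02² + 0.56² + 0.20² = 0.0009 + 0.0004 + 0.0064 + 0.0081 + 0.0004 + 0.3136 + 0.0400 = 0.3698
Σp_2ᵢ² = 0.04² + 0.02² + 0.04² + 0.24² + 0.16² + 0.13² + 0.37² = 0.0016 + 0.0004 + 0.0016 + 0.0576 + 0.0256 + 0.0169 + 0.1369 = 0.2406
O = 0.1764 / √(0.3698 × 0.2406) = 0.1764 / 0.298285 = 0.59138

0.591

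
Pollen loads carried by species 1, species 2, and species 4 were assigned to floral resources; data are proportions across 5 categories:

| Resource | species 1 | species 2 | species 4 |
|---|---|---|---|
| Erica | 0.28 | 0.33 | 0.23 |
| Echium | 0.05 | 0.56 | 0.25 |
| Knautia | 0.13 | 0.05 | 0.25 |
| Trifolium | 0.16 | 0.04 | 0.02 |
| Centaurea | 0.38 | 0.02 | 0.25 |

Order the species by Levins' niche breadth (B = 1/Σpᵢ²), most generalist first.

species 4 > species 1 > species 2

Σp_1ᵢ² = 0.28² + 0.05² + 0.13² + 0.16² + 0.38² = 0.0784 + 0.0025 + 0.0169 + 0.0256 + 0.1444 = 0.2678
B_1 = 1 / 0.2678 = 3.7341
Σp_2ᵢ² = 0.33² + 0.56² + 0.05² + 0.04² + 0.02² = 0.1089 + 0.3136 + 0.0025 + 0.0016 + 0.0004 = 0.4270
B_2 = 1 / 0.4270 = 2.3419
Σp_4ᵢ² = 0.23² + 0.25² + 0.25² + 0.02² + 0.25² = 0.0529 + 0.0625 + 0.0625 + 0.0004 + 0.0625 = 0.2408
B_4 = 1 / 0.2408 = 4.1528
Ranking by B (broadest → narrowest): species 4 (4.15) > species 1 (3.73) > species 2 (2.34)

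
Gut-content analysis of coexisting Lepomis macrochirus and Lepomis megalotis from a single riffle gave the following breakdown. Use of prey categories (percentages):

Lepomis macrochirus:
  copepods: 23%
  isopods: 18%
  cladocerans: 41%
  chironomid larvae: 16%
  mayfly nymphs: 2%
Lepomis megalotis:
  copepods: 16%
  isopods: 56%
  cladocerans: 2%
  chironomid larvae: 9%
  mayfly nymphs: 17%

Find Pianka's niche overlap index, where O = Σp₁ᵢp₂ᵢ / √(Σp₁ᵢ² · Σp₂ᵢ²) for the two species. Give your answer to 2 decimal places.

0.50

Convert percentages to proportions (divide by 100).
Σ p₁ᵢp₂ᵢ = 0.0368 + 0.1008 + 0.0082 + 0.0144 + 0.0034 = 0.1636
Σp_1ᵢ² = 0.23² + 0.18² + 0.41² + 0.16² + 0.02² = 0.0529 + 0.0324 + 0.1681 + 0.0256 + 0.0004 = 0.2794
Σp_2ᵢ² = 0.16² + 0.56² + 0.02² + 0.09² + 0.17² = 0.0256 + 0.3136 + 0.0004 + 0.0081 + 0.0289 = 0.3766
O = 0.1636 / √(0.2794 × 0.3766) = 0.1636 / 0.32438 = 0.5043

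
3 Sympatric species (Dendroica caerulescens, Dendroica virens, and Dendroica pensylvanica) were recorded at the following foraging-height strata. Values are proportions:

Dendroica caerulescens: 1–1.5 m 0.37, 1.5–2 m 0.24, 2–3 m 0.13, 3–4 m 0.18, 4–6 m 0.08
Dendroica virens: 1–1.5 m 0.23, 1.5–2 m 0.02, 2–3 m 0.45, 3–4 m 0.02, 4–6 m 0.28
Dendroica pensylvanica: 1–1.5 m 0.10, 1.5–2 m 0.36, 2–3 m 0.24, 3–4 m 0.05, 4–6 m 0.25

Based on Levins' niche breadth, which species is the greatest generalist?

Dendroica caerulescens

Σp_caerᵢ² = 0.37² + 0.24² + 0.13² + 0.18² + 0.08² = 0.1369 + 0.0576 + 0.0169 + 0.0324 + 0.0064 = 0.2502
B_caer = 1 / 0.2502 = 3.9968
Σp_vireᵢ² = 0.23² + 0.02² + 0.45² + 0.02² + 0.28² = 0.0529 + 0.0004 + 0.2025 + 0.0004 + 0.0784 = 0.3346
B_vire = 1 / 0.3346 = 2.9886
Σp_pensᵢ² = 0.10² + 0.36² + 0.24² + 0.05² + 0.25² = 0.0100 + 0.1296 + 0.0576 + 0.0025 + 0.0625 = 0.2622
B_pens = 1 / 0.2622 = 3.8139
Highest B → broadest niche (most generalist): Dendroica caerulescens (B = 4.00).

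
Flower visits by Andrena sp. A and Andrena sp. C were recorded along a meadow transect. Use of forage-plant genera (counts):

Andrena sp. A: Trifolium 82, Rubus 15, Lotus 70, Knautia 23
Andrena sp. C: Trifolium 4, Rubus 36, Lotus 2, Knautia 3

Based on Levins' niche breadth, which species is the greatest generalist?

Proportions for Andrena sp. A (n=190): 82/190=0.4316, 15/190=0.0789, 70/190=0.3684, 23/190=0.1211
Proportions for Andrena sp. C (n=45): 4/45=0.0889, 36/45=0.8000, 2/45=0.0444, 3/45=0.0667
Σp_Aᵢ² = 0.4316² + 0.0789² + 0.3684² + 0.1211² = 0.186279 + 0.006225 + 0.135719 + 0.014665 = 0.342888
B_A = 1 / 0.342888 = 2.9164
Σp_Cᵢ² = 0.0889² + 0.8000² + 0.0444² + 0.0667² = 0.007903 + 0.640000 + 0.001971 + 0.004449 = 0.654323
B_C = 1 / 0.654323 = 1.5283
Highest B → broadest niche (most generalist): Andrena sp. A (B = 2.92).

Andrena sp. A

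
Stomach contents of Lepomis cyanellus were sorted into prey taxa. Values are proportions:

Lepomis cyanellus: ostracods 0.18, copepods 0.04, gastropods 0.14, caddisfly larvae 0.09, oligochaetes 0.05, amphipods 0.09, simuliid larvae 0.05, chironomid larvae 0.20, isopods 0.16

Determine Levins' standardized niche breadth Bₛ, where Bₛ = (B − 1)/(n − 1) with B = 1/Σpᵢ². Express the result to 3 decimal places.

0.765

Σpᵢ² = 0.18² + 0.04² + 0.14² + 0.09² + 0.05² + 0.09² + 0.05² + 0.20² + 0.16² = 0.0324 + 0.0016 + 0.0196 + 0.0081 + 0.0025 + 0.0081 + 0.0025 + 0.0400 + 0.0256 = 0.1404
B = 1 / 0.1404 = 7.12251
Bₛ = (B − 1)/(n − 1) = (7.12251 − 1)/(9 − 1) = 6.12251/8 = 0.76531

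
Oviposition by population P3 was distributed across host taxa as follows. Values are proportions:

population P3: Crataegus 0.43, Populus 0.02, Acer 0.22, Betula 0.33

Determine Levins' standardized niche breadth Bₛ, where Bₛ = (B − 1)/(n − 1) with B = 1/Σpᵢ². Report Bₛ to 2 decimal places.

Σpᵢ² = 0.43² + 0.02² + 0.22² + 0.33² = 0.1849 + 0.0004 + 0.0484 + 0.1089 = 0.3426
B = 1 / 0.3426 = 2.9189
Bₛ = (B − 1)/(n − 1) = (2.9189 − 1)/(4 − 1) = 1.9189/3 = 0.6396

0.64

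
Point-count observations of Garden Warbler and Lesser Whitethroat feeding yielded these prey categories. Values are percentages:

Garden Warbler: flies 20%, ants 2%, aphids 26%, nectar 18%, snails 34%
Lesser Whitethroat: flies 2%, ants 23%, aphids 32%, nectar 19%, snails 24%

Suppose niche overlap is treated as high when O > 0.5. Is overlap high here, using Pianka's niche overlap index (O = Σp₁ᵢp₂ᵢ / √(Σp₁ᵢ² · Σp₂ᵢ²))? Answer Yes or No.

Convert percentages to proportions (divide by 100).
Σ p₁ᵢp₂ᵢ = 0.0040 + 0.0046 + 0.0832 + 0.0342 + 0.0816 = 0.2076
Σp_1ᵢ² = 0.20² + 0.02² + 0.26² + 0.18² + 0.34² = 0.0400 + 0.0004 + 0.0676 + 0.0324 + 0.1156 = 0.2560
Σp_2ᵢ² = 0.02² + 0.23² + 0.32² + 0.19² + 0.24² = 0.0004 + 0.0529 + 0.1024 + 0.0361 + 0.0576 = 0.2494
O = 0.2076 / √(0.2560 × 0.2494) = 0.2076 / 0.25268 = 0.8216
O = 0.8216 > 0.5 → Yes.

Yes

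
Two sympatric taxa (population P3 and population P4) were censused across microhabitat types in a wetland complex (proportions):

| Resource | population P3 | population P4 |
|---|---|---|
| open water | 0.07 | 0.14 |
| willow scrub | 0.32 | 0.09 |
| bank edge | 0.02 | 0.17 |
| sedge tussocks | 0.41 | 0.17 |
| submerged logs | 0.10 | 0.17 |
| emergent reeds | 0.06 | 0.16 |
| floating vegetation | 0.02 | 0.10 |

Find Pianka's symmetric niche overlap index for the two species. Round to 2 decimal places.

0.67

Σ p₁ᵢp₂ᵢ = 0.0098 + 0.0288 + 0.0034 + 0.0697 + 0.0170 + 0.0096 + 0.0020 = 0.1403
Σp_1ᵢ² = 0.07² + 0.32² + 0.02² + 0.41² + 0.10² + 0.06² + 0.02² = 0.0049 + 0.1024 + 0.0004 + 0.1681 + 0.0100 + 0.0036 + 0.0004 = 0.2898
Σp_2ᵢ² = 0.14² + 0.09² + 0.17² + 0.17² + 0.17² + 0.16² + 0.10² = 0.0196 + 0.0081 + 0.0289 + 0.0289 + 0.0289 + 0.0256 + 0.0100 = 0.1500
O = 0.1403 / √(0.2898 × 0.1500) = 0.1403 / 0.20849 = 0.6729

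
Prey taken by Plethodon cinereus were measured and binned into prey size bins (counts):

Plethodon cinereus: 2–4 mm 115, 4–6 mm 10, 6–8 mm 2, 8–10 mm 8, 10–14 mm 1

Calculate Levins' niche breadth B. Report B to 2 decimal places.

Proportions for Plethodon cinereus (n=136): 115/136=0.8456, 10/136=0.0735, 2/136=0.0147, 8/136=0.0588, 1/136=0.0074
Σpᵢ² = 0.8456² + 0.0735² + 0.0147² + 0.0588² + 0.0074² = 0.715039 + 0.005402 + 0.000216 + 0.003457 + 0.000055 = 0.724169
B = 1 / 0.724169 = 1.3809

1.38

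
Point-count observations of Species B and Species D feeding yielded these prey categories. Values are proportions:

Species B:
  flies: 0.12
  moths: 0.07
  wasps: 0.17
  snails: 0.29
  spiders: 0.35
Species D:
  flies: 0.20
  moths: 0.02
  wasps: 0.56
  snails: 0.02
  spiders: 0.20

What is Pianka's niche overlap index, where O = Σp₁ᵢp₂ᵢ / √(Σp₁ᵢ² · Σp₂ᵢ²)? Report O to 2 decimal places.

Σ p₁ᵢp₂ᵢ = 0.0240 + 0.0014 + 0.0952 + 0.0058 + 0.0700 = 0.1964
Σp_1ᵢ² = 0.12² + 0.07² + 0.17² + 0.29² + 0.35² = 0.0144 + 0.0049 + 0.0289 + 0.0841 + 0.1225 = 0.2548
Σp_2ᵢ² = 0.20² + 0.02² + 0.56² + 0.02² + 0.20² = 0.0400 + 0.0004 + 0.3136 + 0.0004 + 0.0400 = 0.3944
O = 0.1964 / √(0.2548 × 0.3944) = 0.1964 / 0.31701 = 0.6195

0.62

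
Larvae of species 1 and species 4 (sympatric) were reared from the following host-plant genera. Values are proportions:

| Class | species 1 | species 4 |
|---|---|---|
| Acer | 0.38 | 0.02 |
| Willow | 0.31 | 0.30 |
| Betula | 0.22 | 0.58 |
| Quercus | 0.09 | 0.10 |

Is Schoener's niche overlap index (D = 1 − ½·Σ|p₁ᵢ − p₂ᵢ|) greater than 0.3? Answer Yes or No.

Yes

Σ|p₁ᵢ − p₂ᵢ| = 0.36 + 0.01 + 0.36 + 0.01 = 0.74
D = 1 − ½ × 0.74 = 1 − 0.370 = 0.6300
D = 0.6300 > 0.3 → Yes.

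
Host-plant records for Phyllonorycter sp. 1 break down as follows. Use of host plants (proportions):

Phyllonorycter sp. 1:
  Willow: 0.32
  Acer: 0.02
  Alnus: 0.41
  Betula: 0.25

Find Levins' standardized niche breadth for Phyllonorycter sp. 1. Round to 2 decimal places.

Σpᵢ² = 0.32² + 0.02² + 0.41² + 0.25² = 0.1024 + 0.0004 + 0.1681 + 0.0625 = 0.3334
B = 1 / 0.3334 = 2.9994
Bₛ = (B − 1)/(n − 1) = (2.9994 − 1)/(4 − 1) = 1.9994/3 = 0.6665

0.67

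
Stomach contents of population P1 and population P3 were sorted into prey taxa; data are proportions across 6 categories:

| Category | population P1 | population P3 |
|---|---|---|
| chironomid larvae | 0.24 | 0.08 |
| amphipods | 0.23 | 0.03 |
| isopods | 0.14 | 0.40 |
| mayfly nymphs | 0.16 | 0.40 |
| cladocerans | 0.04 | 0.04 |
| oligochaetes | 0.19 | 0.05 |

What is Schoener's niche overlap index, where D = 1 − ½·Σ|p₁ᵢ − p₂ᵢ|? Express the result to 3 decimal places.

0.500

Σ|p₁ᵢ − p₂ᵢ| = 0.16 + 0.20 + 0.26 + 0.24 + 0.00 + 0.14 = 1.00
D = 1 − ½ × 1.00 = 1 − 0.500 = 0.50000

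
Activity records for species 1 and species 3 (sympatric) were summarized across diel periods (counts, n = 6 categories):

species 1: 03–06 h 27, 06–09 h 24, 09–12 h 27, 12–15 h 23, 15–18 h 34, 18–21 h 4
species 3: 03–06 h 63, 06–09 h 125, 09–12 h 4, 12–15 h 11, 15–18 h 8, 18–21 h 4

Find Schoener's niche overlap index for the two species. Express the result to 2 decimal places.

0.49

Proportions for species 1 (n=139): 27/139=0.1942, 24/139=0.1727, 27/139=0.1942, 23/139=0.1655, 34/139=0.2446, 4/139=0.0288
Proportions for species 3 (n=215): 63/215=0.2930, 125/215=0.5814, 4/215=0.0186, 11/215=0.0512, 8/215=0.0372, 4/215=0.0186
Σ|p₁ᵢ − p₂ᵢ| = 0.0988 + 0.4087 + 0.1756 + 0.1143 + 0.2074 + 0.0102 = 1.0150
D = 1 − ½ × 1.0150 = 1 − 0.50750 = 0.49250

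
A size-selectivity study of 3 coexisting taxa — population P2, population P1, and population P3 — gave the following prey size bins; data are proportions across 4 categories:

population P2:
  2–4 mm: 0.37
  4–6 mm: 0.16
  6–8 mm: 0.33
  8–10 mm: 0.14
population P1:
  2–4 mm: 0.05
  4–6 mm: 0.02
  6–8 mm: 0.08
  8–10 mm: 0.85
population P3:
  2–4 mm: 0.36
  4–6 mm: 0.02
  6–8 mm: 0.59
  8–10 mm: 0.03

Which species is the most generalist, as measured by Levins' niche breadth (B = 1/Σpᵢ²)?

population P2

Σp_P2ᵢ² = 0.37² + 0.16² + 0.33² + 0.14² = 0.1369 + 0.0256 + 0.1089 + 0.0196 = 0.2910
B_P2 = 1 / 0.2910 = 3.4364
Σp_P1ᵢ² = 0.05² + 0.02² + 0.08² + 0.85² = 0.0025 + 0.0004 + 0.0064 + 0.7225 = 0.7318
B_P1 = 1 / 0.7318 = 1.3665
Σp_P3ᵢ² = 0.36² + 0.02² + 0.59² + 0.03² = 0.1296 + 0.0004 + 0.3481 + 0.0009 = 0.4790
B_P3 = 1 / 0.4790 = 2.0877
Highest B → broadest niche (most generalist): population P2 (B = 3.44).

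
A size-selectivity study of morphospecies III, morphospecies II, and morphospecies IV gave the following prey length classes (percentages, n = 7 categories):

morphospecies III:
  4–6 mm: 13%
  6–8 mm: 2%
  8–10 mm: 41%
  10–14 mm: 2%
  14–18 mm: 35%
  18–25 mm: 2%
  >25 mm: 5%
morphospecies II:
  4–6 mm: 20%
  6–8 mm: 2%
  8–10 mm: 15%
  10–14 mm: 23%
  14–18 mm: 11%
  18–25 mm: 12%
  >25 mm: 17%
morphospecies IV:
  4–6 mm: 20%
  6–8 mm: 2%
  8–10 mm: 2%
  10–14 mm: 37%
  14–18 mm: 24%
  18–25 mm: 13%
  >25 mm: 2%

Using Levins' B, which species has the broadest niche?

morphospecies II

Convert percentages to proportions (divide by 100).
Σp_IIIᵢ² = 0.13² + 0.02² + 0.41² + 0.02² + 0.35² + 0.02² + 0.05² = 0.0169 + 0.0004 + 0.1681 + 0.0004 + 0.1225 + 0.0004 + 0.0025 = 0.3112
B_III = 1 / 0.3112 = 3.2134
Σp_IIᵢ² = 0.20² + 0.02² + 0.15² + 0.23² + 0.11² + 0.12² + 0.17² = 0.0400 + 0.0004 + 0.0225 + 0.0529 + 0.0121 + 0.0144 + 0.0289 = 0.1712
B_II = 1 / 0.1712 = 5.8411
Σp_IVᵢ² = 0.20² + 0.02² + 0.02² + 0.37² + 0.24² + 0.13² + 0.02² = 0.0400 + 0.0004 + 0.0004 + 0.1369 + 0.0576 + 0.0169 + 0.0004 = 0.2526
B_IV = 1 / 0.2526 = 3.9588
Highest B → broadest niche (most generalist): morphospecies II (B = 5.84).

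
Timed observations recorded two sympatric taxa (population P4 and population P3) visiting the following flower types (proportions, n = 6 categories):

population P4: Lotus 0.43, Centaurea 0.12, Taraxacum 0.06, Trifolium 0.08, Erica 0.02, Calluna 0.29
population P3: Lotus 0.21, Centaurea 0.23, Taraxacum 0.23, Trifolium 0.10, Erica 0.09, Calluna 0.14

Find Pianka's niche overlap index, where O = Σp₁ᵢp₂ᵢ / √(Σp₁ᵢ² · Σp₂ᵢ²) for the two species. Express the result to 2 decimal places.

0.78

Σ p₁ᵢp₂ᵢ = 0.0903 + 0.0276 + 0.0138 + 0.0080 + 0.0018 + 0.0406 = 0.1821
Σp_1ᵢ² = 0.43² + 0.12² + 0.06² + 0.08² + 0.02² + 0.29² = 0.1849 + 0.0144 + 0.0036 + 0.0064 + 0.0004 + 0.0841 = 0.2938
Σp_2ᵢ² = 0.21² + 0.23² + 0.23² + 0.10² + 0.09² + 0.14² = 0.0441 + 0.0529 + 0.0529 + 0.0100 + 0.0081 + 0.0196 = 0.1876
O = 0.1821 / √(0.2938 × 0.1876) = 0.1821 / 0.23477 = 0.7757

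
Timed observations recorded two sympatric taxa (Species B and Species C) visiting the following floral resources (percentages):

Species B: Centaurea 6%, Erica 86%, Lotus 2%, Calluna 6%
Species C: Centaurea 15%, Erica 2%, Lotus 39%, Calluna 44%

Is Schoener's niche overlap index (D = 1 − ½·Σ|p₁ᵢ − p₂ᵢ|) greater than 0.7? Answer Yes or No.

Convert percentages to proportions (divide by 100).
Σ|p₁ᵢ − p₂ᵢ| = 0.09 + 0.84 + 0.37 + 0.38 = 1.68
D = 1 − ½ × 1.68 = 1 − 0.840 = 0.1600
D = 0.1600 < 0.7 → No.

No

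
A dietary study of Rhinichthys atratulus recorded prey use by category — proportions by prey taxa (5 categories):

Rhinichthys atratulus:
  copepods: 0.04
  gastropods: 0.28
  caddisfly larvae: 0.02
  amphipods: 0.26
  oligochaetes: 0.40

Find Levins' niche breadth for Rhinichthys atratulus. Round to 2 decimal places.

3.25

Σpᵢ² = 0.04² + 0.28² + 0.02² + 0.26² + 0.40² = 0.0016 + 0.0784 + 0.0004 + 0.0676 + 0.1600 = 0.3080
B = 1 / 0.3080 = 3.2468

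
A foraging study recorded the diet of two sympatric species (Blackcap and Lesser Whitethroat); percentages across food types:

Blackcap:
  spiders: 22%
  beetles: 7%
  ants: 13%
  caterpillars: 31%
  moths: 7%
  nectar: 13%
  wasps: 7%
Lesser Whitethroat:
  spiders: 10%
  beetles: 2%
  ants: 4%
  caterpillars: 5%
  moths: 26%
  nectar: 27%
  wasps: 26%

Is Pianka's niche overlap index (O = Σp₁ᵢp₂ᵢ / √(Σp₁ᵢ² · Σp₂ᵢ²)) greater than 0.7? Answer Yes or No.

Convert percentages to proportions (divide by 100).
Σ p₁ᵢp₂ᵢ = 0.0220 + 0.0014 + 0.0052 + 0.0155 + 0.0182 + 0.0351 + 0.0182 = 0.1156
Σp_1ᵢ² = 0.22² + 0.07² + 0.13² + 0.31² + 0.07² + 0.13² + 0.07² = 0.0484 + 0.0049 + 0.0169 + 0.0961 + 0.0049 + 0.0169 + 0.0049 = 0.1930
Σp_2ᵢ² = 0.10² + 0.02² + 0.04² + 0.05² + 0.26² + 0.27² + 0.26² = 0.0100 + 0.0004 + 0.0016 + 0.0025 + 0.0676 + 0.0729 + 0.0676 = 0.2226
O = 0.1156 / √(0.1930 × 0.2226) = 0.1156 / 0.20727 = 0.5577
O = 0.5577 < 0.7 → No.

No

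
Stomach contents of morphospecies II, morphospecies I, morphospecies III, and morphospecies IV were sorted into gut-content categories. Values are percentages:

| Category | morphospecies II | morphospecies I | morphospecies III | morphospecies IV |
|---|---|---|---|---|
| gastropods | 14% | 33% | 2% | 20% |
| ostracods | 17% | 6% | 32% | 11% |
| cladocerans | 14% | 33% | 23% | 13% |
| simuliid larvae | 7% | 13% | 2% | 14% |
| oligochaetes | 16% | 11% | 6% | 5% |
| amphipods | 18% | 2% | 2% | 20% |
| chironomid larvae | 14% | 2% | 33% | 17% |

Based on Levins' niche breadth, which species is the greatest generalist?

morphospecies II

Convert percentages to proportions (divide by 100).
Σp_IIᵢ² = 0.14² + 0.17² + 0.14² + 0.07² + 0.16² + 0.18² + 0.14² = 0.0196 + 0.0289 + 0.0196 + 0.0049 + 0.0256 + 0.0324 + 0.0196 = 0.1506
B_II = 1 / 0.1506 = 6.6401
Σp_Iᵢ² = 0.33² + 0.06² + 0.33² + 0.13² + 0.11² + 0.02² + 0.02² = 0.1089 + 0.0036 + 0.1089 + 0.0169 + 0.0121 + 0.0004 + 0.0004 = 0.2512
B_I = 1 / 0.2512 = 3.9809
Σp_IIIᵢ² = 0.02² + 0.32² + 0.23² + 0.02² + 0.06² + 0.02² + 0.33² = 0.0004 + 0.1024 + 0.0529 + 0.0004 + 0.0036 + 0.0004 + 0.1089 = 0.2690
B_III = 1 / 0.2690 = 3.7175
Σp_IVᵢ² = 0.20² + 0.11² + 0.13² + 0.14² + 0.05² + 0.20² + 0.17² = 0.0400 + 0.0121 + 0.0169 + 0.0196 + 0.0025 + 0.0400 + 0.0289 = 0.1600
B_IV = 1 / 0.1600 = 6.2500
Highest B → broadest niche (most generalist): morphospecies II (B = 6.64).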